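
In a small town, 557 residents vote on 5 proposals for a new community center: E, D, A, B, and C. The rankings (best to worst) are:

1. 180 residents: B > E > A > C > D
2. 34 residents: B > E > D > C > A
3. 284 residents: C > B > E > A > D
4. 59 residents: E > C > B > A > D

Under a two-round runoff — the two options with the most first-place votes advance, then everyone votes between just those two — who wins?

C

Round 1 first-place votes: E 59, D 0, A 0, B 214, C 284.
C and B advance.
Runoff: C is preferred to B by 343 voters; B by 214.
C wins the runoff.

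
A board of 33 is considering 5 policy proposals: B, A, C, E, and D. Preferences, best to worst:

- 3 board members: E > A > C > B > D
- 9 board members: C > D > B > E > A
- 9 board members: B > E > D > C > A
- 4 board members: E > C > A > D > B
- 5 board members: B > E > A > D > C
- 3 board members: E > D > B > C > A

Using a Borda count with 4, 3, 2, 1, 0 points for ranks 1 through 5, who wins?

E

B: 3·1 + 9·2 + 9·4 + 4·0 + 5·4 + 3·2 = 83
A: 3·3 + 9·0 + 9·0 + 4·2 + 5·2 + 3·0 = 27
C: 3·2 + 9·4 + 9·1 + 4·3 + 5·0 + 3·1 = 66
E: 3·4 + 9·1 + 9·3 + 4·4 + 5·3 + 3·4 = 91
D: 3·0 + 9·3 + 9·2 + 4·1 + 5·1 + 3·3 = 63
E has the highest Borda score (91).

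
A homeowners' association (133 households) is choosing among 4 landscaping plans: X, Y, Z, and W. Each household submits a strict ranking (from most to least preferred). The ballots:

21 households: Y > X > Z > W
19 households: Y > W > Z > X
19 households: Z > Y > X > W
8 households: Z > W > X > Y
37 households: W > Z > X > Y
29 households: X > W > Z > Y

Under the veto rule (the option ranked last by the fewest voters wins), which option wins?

Z

Last-place votes: X 19, Y 74, Z 0, W 40.
Z is ranked last by the fewest voters, so Z wins.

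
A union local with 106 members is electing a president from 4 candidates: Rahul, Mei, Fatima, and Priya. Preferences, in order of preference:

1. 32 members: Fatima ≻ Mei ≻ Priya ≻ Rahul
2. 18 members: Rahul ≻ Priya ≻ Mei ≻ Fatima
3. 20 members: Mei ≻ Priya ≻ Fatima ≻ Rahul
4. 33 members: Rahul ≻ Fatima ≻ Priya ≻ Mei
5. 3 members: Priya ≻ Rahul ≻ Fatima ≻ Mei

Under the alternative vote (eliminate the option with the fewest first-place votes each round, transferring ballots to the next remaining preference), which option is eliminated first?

Priya

Round 1: Rahul 51, Mei 20, Fatima 32, Priya 3. Eliminate Priya.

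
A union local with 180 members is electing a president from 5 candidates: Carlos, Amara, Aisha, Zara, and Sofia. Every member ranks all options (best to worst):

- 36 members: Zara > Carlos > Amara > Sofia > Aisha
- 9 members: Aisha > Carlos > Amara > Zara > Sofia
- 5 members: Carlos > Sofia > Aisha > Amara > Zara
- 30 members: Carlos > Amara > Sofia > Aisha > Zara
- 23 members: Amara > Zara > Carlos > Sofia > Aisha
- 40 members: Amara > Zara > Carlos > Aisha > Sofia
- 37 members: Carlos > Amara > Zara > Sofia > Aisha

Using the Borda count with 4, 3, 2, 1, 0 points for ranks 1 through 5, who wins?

Carlos

Carlos: 36·3 + 9·3 + 5·4 + 30·4 + 23·2 + 40·2 + 37·4 = 549
Amara: 36·2 + 9·2 + 5·1 + 30·3 + 23·4 + 40·4 + 37·3 = 548
Aisha: 36·0 + 9·4 + 5·2 + 30·1 + 23·0 + 40·1 + 37·0 = 116
Zara: 36·4 + 9·1 + 5·0 + 30·0 + 23·3 + 40·3 + 37·2 = 416
Sofia: 36·1 + 9·0 + 5·3 + 30·2 + 23·1 + 40·0 + 37·1 = 171
Carlos has the highest Borda score (549).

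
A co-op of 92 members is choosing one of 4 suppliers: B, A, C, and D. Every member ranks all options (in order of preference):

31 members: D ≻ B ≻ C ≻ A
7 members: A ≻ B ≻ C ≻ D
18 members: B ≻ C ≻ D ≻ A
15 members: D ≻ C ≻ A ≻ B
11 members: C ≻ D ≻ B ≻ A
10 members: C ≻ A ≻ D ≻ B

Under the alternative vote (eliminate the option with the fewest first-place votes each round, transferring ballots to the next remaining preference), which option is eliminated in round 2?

C

Round 1: B 18, A 7, C 21, D 46. Eliminate A.
Round 2: B 25, C 21, D 46. Eliminate C.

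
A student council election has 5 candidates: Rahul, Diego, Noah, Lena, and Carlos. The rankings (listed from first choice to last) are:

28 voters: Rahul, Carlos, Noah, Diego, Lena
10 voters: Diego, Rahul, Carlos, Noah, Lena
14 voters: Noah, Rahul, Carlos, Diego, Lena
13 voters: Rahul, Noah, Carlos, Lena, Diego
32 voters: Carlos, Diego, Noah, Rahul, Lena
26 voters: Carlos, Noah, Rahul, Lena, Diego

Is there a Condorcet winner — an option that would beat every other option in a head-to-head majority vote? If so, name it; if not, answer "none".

none

Checking pairwise contests:
Noah beats Rahul 72–51.
Rahul beats Diego 81–42.
Carlos beats Noah 96–27.
Rahul beats Lena 123–0.
Rahul beats Carlos 65–58.
Every option loses at least one head-to-head, so there is no Condorcet winner.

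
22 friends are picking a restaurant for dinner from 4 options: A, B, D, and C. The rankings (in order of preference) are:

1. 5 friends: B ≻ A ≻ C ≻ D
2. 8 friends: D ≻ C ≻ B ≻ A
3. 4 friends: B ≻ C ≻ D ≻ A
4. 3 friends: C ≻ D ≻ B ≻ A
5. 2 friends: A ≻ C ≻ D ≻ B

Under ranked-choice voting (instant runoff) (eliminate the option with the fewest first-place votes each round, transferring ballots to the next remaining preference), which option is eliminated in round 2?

Round 1: A 2, B 9, D 8, C 3. Eliminate A.
Round 2: B 9, D 8, C 5. Eliminate C.

C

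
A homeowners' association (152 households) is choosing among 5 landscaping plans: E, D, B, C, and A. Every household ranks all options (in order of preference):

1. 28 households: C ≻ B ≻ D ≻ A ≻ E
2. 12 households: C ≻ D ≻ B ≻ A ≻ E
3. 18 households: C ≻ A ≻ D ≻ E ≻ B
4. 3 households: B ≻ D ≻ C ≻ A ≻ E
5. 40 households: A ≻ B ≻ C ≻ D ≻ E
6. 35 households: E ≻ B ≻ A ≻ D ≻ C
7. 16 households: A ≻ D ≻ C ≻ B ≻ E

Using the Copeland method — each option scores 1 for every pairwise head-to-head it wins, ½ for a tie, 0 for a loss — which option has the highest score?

B

E: loses to D, B, C, and A → score 0.
D: beats E; loses to B, C, and A → score 1.
B: beats E, D, C, and A → score 4.
C: beats E and D; loses to B and A → score 2.
A: beats E, D, and C; loses to B → score 3.
B has the best pairwise record.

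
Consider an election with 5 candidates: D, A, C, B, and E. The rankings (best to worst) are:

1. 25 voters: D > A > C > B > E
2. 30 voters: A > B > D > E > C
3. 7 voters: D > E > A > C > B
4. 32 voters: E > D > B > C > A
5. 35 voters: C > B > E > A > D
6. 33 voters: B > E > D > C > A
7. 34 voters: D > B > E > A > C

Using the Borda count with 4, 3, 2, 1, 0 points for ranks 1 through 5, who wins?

B

D: 25·4 + 30·2 + 7·4 + 32·3 + 35·0 + 33·2 + 34·4 = 486
A: 25·3 + 30·4 + 7·2 + 32·0 + 35·1 + 33·0 + 34·1 = 278
C: 25·2 + 30·0 + 7·1 + 32·1 + 35·4 + 33·1 + 34·0 = 262
B: 25·1 + 30·3 + 7·0 + 32·2 + 35·3 + 33·4 + 34·3 = 518
E: 25·0 + 30·1 + 7·3 + 32·4 + 35·2 + 33·3 + 34·2 = 416
B has the highest Borda score (518).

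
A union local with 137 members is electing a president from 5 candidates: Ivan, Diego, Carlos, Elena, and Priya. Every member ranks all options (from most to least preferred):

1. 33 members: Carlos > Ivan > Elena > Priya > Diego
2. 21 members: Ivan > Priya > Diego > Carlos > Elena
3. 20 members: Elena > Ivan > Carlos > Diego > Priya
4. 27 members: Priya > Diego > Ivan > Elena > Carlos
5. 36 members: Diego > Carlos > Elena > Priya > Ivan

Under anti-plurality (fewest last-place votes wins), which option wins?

Last-place votes: Ivan 36, Diego 33, Carlos 27, Elena 21, Priya 20.
Priya is ranked last by the fewest voters, so Priya wins.

Priya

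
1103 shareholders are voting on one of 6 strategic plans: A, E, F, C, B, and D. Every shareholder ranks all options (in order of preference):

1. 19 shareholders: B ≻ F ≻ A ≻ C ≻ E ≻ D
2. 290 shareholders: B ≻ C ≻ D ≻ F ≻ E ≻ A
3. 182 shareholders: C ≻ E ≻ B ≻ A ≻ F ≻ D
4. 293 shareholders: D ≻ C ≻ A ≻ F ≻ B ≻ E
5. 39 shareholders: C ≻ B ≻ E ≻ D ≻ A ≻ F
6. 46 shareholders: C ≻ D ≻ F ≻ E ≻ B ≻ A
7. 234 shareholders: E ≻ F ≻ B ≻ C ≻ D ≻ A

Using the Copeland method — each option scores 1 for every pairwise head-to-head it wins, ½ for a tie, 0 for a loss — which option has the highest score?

C

A: loses to E, F, C, B, and D → score 0.
E: beats A; loses to F, C, B, and D → score 1.
F: beats A, E, and B; loses to C and D → score 3.
C: beats A, E, F, B, and D → score 5.
B: beats A, E, and D; loses to F and C → score 3.
D: beats A, E, and F; loses to C and B → score 3.
C has the best pairwise record.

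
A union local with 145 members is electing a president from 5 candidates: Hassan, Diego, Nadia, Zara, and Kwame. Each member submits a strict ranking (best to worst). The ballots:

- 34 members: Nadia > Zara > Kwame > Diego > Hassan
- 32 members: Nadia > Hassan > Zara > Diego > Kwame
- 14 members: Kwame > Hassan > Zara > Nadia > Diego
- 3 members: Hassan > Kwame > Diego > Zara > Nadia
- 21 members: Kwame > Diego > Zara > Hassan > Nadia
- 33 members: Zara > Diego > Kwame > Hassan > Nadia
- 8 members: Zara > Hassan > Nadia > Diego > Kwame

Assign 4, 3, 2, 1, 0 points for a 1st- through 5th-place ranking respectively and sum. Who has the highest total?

Zara

Hassan: 34·0 + 32·3 + 14·3 + 3·4 + 21·1 + 33·1 + 8·3 = 228
Diego: 34·1 + 32·1 + 14·0 + 3·2 + 21·3 + 33·3 + 8·1 = 242
Nadia: 34·4 + 32·4 + 14·1 + 3·0 + 21·0 + 33·0 + 8·2 = 294
Zara: 34·3 + 32·2 + 14·2 + 3·1 + 21·2 + 33·4 + 8·4 = 403
Kwame: 34·2 + 32·0 + 14·4 + 3·3 + 21·4 + 33·2 + 8·0 = 283
Zara has the highest Borda score (403).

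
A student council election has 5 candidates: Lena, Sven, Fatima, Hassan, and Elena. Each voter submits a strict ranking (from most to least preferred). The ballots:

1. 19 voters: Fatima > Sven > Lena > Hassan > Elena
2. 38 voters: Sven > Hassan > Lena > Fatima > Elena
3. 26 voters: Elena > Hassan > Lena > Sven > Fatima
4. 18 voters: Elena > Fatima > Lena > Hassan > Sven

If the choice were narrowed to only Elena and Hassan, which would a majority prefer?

Hassan

Voters preferring Elena to Hassan: 44; preferring Hassan to Elena: 57.
Hassan wins the head-to-head.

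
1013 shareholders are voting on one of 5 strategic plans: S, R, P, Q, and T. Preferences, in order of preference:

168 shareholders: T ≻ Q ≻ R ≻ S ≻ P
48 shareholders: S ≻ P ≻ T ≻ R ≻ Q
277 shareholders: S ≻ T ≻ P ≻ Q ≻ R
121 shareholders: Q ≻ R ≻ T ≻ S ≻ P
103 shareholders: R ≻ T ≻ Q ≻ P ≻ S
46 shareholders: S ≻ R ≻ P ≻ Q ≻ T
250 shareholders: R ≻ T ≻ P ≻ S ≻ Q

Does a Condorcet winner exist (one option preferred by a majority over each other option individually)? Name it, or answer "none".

Checking pairwise contests:
R beats S 642–371.
Q beats R 566–447.
S beats P 660–353.
S beats Q 621–392.
R beats T 520–493.
Every option loses at least one head-to-head, so there is no Condorcet winner.

none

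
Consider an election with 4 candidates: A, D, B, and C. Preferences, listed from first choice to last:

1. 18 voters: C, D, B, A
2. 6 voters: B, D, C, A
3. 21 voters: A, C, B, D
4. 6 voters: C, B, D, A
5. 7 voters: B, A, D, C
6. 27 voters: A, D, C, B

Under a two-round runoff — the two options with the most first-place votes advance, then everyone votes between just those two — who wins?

Round 1 first-place votes: A 48, D 0, B 13, C 24.
A and C advance.
Runoff: A is preferred to C by 55 voters; C by 30.
A wins the runoff.

A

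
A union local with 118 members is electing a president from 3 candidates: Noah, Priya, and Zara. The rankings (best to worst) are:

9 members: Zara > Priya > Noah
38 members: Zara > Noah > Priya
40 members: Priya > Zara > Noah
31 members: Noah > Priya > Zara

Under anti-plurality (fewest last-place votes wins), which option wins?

Last-place votes: Noah 49, Priya 38, Zara 31.
Zara is ranked last by the fewest voters, so Zara wins.

Zara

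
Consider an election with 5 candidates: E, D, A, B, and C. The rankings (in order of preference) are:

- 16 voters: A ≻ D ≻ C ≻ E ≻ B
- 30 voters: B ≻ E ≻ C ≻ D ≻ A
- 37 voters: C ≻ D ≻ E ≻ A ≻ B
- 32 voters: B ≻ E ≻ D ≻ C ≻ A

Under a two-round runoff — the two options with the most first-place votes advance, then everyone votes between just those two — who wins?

B

Round 1 first-place votes: E 0, D 0, A 16, B 62, C 37.
B and C advance.
Runoff: B is preferred to C by 62 voters; C by 53.
B wins the runoff.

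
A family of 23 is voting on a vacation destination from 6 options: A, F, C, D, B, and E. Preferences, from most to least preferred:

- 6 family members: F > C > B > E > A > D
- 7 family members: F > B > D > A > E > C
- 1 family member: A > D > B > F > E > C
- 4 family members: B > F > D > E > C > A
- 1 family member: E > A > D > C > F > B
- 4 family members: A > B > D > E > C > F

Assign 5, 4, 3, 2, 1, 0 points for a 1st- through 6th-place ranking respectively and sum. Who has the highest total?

A: 6·1 + 7·2 + 1·5 + 4·0 + 1·4 + 4·5 = 49
F: 6·5 + 7·5 + 1·2 + 4·4 + 1·1 + 4·0 = 84
C: 6·4 + 7·0 + 1·0 + 4·1 + 1·2 + 4·1 = 34
D: 6·0 + 7·3 + 1·4 + 4·3 + 1·3 + 4·3 = 52
B: 6·3 + 7·4 + 1·3 + 4·5 + 1·0 + 4·4 = 85
E: 6·2 + 7·1 + 1·1 + 4·2 + 1·5 + 4·2 = 41
B has the highest Borda score (85).

B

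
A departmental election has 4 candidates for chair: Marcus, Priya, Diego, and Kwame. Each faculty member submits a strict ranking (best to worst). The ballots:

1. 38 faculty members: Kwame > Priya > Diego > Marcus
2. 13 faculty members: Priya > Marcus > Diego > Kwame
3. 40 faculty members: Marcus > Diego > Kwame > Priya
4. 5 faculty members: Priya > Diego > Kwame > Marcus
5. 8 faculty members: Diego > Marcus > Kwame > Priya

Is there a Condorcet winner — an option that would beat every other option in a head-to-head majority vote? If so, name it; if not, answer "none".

none

Checking pairwise contests:
Priya beats Marcus 56–48.
Kwame beats Priya 86–18.
Marcus beats Diego 53–51.
Marcus beats Kwame 61–43.
Every option loses at least one head-to-head, so there is no Condorcet winner.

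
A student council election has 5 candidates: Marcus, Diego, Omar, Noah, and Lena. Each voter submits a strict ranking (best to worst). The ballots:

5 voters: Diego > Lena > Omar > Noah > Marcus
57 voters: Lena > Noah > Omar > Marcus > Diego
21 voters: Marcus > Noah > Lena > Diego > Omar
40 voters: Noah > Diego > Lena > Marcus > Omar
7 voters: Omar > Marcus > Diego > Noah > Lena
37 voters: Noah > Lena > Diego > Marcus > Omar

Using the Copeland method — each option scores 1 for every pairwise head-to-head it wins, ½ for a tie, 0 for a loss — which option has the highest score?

Noah

Marcus: beats Diego and Omar; loses to Noah and Lena → score 2.
Diego: beats Omar; loses to Marcus, Noah, and Lena → score 1.
Omar: loses to Marcus, Diego, Noah, and Lena → score 0.
Noah: beats Marcus, Diego, Omar, and Lena → score 4.
Lena: beats Marcus, Diego, and Omar; loses to Noah → score 3.
Noah has the best pairwise record.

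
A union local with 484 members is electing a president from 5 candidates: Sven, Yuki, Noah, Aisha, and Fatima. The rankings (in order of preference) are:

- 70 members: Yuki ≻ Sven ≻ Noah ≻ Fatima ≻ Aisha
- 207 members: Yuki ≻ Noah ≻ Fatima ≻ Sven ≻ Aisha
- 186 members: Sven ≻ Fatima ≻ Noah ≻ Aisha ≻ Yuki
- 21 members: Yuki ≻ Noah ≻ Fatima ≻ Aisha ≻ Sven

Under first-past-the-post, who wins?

Yuki

First-place votes: Sven 186, Yuki 298, Noah 0, Aisha 0, Fatima 0.
Yuki has the most first-place votes.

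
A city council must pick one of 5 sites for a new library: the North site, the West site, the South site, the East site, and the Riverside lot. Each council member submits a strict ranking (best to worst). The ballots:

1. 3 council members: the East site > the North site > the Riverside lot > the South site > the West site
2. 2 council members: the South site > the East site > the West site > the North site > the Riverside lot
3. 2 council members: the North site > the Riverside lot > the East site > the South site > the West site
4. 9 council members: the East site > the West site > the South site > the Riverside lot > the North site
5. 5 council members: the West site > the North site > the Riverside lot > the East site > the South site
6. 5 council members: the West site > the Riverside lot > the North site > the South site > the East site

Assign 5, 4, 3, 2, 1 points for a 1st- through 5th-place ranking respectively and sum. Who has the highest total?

the West site

the North site: 3·4 + 2·2 + 2·5 + 9·1 + 5·4 + 5·3 = 70
the West site: 3·1 + 2·3 + 2·1 + 9·4 + 5·5 + 5·5 = 97
the South site: 3·2 + 2·5 + 2·2 + 9·3 + 5·1 + 5·2 = 62
the East site: 3·5 + 2·4 + 2·3 + 9·5 + 5·2 + 5·1 = 89
the Riverside lot: 3·3 + 2·1 + 2·4 + 9·2 + 5·3 + 5·4 = 72
the West site has the highest Borda score (97).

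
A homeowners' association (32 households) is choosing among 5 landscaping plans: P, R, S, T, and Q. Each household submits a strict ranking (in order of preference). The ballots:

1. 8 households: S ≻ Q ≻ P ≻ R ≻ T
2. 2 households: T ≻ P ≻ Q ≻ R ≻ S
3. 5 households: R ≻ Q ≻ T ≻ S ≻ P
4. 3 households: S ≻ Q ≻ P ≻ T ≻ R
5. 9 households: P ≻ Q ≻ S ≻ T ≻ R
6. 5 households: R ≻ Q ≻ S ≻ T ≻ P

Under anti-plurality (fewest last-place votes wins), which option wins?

Last-place votes: P 10, R 12, S 2, T 8, Q 0.
Q is ranked last by the fewest voters, so Q wins.

Q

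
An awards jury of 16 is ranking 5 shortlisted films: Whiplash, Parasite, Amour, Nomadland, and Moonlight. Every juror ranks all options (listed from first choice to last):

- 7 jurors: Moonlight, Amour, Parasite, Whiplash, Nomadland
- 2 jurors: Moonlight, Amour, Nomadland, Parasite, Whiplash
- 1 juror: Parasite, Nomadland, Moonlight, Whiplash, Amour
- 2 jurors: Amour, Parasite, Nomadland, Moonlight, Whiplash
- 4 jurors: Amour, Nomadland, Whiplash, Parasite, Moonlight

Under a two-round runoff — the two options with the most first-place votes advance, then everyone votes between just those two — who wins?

Moonlight

Round 1 first-place votes: Whiplash 0, Parasite 1, Amour 6, Nomadland 0, Moonlight 9.
Moonlight and Amour advance.
Runoff: Moonlight is preferred to Amour by 10 voters; Amour by 6.
Moonlight wins the runoff.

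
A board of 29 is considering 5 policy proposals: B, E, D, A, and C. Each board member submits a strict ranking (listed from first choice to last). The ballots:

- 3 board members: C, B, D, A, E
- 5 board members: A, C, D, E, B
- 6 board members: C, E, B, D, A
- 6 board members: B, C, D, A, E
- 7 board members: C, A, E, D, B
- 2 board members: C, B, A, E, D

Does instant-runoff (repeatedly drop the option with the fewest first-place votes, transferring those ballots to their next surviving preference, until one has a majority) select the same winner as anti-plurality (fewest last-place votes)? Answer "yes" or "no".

yes

Instant-runoff — R1 B 6, E 0, D 0, A 5, C 18 (C winner). Winner: C.
Anti-plurality — last-place votes: B 12, E 9, D 2, A 6, C 0. Winner: C.
The two methods agree.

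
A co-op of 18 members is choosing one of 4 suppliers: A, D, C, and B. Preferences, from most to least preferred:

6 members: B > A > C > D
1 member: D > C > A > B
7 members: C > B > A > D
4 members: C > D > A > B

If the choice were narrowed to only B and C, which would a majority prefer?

Voters preferring B to C: 6; preferring C to B: 12.
C wins the head-to-head.

C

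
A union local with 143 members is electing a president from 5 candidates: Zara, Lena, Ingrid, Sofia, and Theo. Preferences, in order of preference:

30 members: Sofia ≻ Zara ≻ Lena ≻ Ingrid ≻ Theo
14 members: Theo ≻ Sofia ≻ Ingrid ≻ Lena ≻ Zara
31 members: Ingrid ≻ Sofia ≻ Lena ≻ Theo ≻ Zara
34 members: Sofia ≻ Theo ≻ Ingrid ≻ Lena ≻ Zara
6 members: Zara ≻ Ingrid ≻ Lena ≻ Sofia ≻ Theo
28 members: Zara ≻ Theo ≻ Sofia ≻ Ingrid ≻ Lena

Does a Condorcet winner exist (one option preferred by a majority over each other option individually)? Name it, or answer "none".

Sofia

Sofia vs Zara: 109–34 for Sofia.
Sofia vs Lena: 137–6 for Sofia.
Sofia vs Ingrid: 106–37 for Sofia.
Sofia vs Theo: 101–42 for Sofia.
Sofia beats every other option head-to-head.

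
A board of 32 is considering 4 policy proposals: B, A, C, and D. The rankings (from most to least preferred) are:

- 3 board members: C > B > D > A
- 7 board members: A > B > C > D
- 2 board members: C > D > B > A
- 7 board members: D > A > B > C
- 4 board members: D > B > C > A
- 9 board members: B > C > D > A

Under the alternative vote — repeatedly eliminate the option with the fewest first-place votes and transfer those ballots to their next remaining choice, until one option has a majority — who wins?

Round 1: B 9, A 7, C 5, D 11. Eliminate C.
Round 2: B 12, A 7, D 13. Eliminate A.
Round 3: B 19, D 13. B has a majority.

B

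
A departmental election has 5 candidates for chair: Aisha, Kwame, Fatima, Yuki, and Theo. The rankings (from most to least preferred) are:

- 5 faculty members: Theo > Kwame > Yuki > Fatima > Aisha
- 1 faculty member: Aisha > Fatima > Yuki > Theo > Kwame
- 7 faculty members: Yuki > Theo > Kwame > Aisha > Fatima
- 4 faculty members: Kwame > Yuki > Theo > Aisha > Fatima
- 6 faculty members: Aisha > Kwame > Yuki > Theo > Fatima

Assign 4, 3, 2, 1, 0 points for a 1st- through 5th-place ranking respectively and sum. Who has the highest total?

Yuki

Aisha: 5·0 + 1·4 + 7·1 + 4·1 + 6·4 = 39
Kwame: 5·3 + 1·0 + 7·2 + 4·4 + 6·3 = 63
Fatima: 5·1 + 1·3 + 7·0 + 4·0 + 6·0 = 8
Yuki: 5·2 + 1·2 + 7·4 + 4·3 + 6·2 = 64
Theo: 5·4 + 1·1 + 7·3 + 4·2 + 6·1 = 56
Yuki has the highest Borda score (64).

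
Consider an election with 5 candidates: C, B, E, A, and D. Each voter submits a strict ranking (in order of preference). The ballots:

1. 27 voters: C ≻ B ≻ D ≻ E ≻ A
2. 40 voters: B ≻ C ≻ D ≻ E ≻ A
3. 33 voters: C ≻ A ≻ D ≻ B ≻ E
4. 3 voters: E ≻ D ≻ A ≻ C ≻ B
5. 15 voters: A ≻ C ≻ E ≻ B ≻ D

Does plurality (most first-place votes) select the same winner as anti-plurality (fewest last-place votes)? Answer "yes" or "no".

yes

Plurality — first-place votes: C 60, B 40, E 3, A 15, D 0. Winner: C.
Anti-plurality — last-place votes: C 0, B 3, E 33, A 67, D 15. Winner: C.
The two methods agree.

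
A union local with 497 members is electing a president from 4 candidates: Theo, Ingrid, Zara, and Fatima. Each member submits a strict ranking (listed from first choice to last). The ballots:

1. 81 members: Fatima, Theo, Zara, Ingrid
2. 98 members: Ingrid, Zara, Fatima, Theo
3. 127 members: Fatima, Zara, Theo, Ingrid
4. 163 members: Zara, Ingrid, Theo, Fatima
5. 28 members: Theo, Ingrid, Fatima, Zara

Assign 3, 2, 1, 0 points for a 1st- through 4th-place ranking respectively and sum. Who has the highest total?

Zara

Theo: 81·2 + 98·0 + 127·1 + 163·1 + 28·3 = 536
Ingrid: 81·0 + 98·3 + 127·0 + 163·2 + 28·2 = 676
Zara: 81·1 + 98·2 + 127·2 + 163·3 + 28·0 = 1020
Fatima: 81·3 + 98·1 + 127·3 + 163·0 + 28·1 = 750
Zara has the highest Borda score (1020).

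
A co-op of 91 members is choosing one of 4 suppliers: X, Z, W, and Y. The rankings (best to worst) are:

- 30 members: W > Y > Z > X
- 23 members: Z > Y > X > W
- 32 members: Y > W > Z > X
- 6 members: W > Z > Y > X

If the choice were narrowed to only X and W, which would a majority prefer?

Voters preferring X to W: 23; preferring W to X: 68.
W wins the head-to-head.

W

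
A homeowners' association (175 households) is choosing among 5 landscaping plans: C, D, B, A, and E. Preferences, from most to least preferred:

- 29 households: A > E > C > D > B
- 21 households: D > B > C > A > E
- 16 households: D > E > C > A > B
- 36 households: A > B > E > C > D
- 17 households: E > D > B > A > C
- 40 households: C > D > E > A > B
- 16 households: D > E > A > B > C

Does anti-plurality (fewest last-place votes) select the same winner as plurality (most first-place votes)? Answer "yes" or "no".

yes

Anti-plurality — last-place votes: C 33, D 36, B 85, A 0, E 21. Winner: A.
Plurality — first-place votes: C 40, D 53, B 0, A 65, E 17. Winner: A.
The two methods agree.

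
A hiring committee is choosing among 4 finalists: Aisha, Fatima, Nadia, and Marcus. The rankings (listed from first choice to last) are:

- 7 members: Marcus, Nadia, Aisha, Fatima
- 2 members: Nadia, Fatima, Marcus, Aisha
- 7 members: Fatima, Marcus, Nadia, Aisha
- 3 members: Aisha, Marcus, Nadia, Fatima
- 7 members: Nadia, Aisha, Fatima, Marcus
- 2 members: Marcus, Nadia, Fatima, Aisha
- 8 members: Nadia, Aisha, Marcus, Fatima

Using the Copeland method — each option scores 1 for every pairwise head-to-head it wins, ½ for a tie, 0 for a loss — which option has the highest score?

Aisha: beats Fatima; ties Marcus; loses to Nadia → score 1.5.
Fatima: loses to Aisha, Nadia, and Marcus → score 0.
Nadia: beats Aisha and Fatima; loses to Marcus → score 2.
Marcus: beats Fatima and Nadia; ties Aisha → score 2.5.
Marcus has the best pairwise record.

Marcus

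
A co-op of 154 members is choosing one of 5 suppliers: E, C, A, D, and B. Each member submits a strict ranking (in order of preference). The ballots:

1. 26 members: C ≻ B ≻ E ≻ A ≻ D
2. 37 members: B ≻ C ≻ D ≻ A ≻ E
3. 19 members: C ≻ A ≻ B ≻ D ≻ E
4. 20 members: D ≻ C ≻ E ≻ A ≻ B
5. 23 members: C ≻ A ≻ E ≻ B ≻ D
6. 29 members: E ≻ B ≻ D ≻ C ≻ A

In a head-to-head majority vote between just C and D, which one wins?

Voters preferring C to D: 105; preferring D to C: 49.
C wins the head-to-head.

C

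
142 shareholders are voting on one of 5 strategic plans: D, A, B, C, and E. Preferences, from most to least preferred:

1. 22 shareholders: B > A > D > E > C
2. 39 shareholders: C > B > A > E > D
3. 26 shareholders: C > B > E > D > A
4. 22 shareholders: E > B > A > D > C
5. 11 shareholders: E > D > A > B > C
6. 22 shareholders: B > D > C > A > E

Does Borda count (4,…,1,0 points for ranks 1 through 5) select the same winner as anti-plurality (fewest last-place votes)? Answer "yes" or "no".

yes

Borda — scores: D 191, A 232, B 448, C 304, E 245. Winner: B.
Anti-plurality — last-place votes: D 39, A 26, B 0, C 55, E 22. Winner: B.
The two methods agree.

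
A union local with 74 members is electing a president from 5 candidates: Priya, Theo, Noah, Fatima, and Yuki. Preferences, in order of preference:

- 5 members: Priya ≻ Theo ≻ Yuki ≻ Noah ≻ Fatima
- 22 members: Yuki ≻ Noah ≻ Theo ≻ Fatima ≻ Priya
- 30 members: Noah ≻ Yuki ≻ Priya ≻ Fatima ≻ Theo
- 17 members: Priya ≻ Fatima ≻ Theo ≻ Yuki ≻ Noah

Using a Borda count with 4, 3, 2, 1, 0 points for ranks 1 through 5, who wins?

Priya: 5·4 + 22·0 + 30·2 + 17·4 = 148
Theo: 5·3 + 22·2 + 30·0 + 17·2 = 93
Noah: 5·1 + 22·3 + 30·4 + 17·0 = 191
Fatima: 5·0 + 22·1 + 30·1 + 17·3 = 103
Yuki: 5·2 + 22·4 + 30·3 + 17·1 = 205
Yuki has the highest Borda score (205).

Yuki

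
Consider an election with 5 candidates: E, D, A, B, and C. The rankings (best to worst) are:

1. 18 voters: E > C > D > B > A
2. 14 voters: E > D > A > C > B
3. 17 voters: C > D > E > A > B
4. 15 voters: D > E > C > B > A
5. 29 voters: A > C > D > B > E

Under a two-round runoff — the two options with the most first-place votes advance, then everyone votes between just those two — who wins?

E

Round 1 first-place votes: E 32, D 15, A 29, B 0, C 17.
E and A advance.
Runoff: E is preferred to A by 64 voters; A by 29.
E wins the runoff.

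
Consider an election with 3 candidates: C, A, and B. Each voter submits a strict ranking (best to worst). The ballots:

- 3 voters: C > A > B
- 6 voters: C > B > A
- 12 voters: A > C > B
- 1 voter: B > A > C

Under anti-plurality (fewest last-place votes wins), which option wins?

Last-place votes: C 1, A 6, B 15.
C is ranked last by the fewest voters, so C wins.

C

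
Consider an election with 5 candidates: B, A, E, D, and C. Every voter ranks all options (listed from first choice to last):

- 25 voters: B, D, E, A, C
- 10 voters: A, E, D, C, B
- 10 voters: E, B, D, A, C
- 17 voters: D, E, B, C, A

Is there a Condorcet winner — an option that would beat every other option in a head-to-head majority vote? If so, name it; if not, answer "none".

Checking pairwise contests:
E beats B 37–25.
B beats A 52–10.
D beats E 42–20.
B beats D 35–27.
B beats C 52–10.
Every option loses at least one head-to-head, so there is no Condorcet winner.

none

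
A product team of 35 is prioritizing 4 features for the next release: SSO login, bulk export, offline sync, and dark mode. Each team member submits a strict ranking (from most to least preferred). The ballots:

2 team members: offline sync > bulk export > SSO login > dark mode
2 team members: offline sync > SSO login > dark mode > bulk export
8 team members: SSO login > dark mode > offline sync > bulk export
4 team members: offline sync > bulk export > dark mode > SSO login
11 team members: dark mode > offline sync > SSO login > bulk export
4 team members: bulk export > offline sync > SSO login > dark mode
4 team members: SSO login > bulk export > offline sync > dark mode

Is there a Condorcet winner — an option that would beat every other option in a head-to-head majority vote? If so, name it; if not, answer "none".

Checking pairwise contests:
offline sync beats SSO login 23–12.
SSO login beats bulk export 25–10.
dark mode beats offline sync 19–16.
SSO login beats dark mode 20–15.
Every option loses at least one head-to-head, so there is no Condorcet winner.

none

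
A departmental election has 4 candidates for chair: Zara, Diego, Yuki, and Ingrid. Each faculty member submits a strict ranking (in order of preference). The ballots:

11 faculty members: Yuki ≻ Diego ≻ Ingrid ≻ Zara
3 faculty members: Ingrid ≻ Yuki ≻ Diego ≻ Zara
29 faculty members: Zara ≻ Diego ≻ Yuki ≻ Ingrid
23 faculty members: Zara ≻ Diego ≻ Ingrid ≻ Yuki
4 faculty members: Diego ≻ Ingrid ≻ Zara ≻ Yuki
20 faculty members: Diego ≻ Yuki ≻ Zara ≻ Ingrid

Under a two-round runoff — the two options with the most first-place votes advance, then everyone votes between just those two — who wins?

Zara

Round 1 first-place votes: Zara 52, Diego 24, Yuki 11, Ingrid 3.
Zara and Diego advance.
Runoff: Zara is preferred to Diego by 52 voters; Diego by 38.
Zara wins the runoff.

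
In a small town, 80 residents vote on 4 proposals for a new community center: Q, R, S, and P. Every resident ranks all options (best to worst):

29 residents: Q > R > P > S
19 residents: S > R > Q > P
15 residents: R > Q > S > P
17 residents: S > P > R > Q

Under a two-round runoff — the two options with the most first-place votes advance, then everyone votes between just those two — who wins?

Round 1 first-place votes: Q 29, R 15, S 36, P 0.
S and Q advance.
Runoff: S is preferred to Q by 36 voters; Q by 44.
Q wins the runoff.

Q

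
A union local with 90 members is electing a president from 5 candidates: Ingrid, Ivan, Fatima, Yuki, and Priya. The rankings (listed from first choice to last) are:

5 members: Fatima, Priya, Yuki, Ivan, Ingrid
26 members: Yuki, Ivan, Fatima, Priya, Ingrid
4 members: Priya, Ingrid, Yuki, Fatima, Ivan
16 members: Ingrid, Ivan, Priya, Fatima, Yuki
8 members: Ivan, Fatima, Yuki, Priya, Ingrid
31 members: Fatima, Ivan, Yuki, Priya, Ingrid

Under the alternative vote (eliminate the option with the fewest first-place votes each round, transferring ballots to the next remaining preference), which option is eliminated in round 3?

Round 1: Ingrid 16, Ivan 8, Fatima 36, Yuki 26, Priya 4. Eliminate Priya.
Round 2: Ingrid 20, Ivan 8, Fatima 36, Yuki 26. Eliminate Ivan.
Round 3: Ingrid 20, Fatima 44, Yuki 26. Eliminate Ingrid.

Ingrid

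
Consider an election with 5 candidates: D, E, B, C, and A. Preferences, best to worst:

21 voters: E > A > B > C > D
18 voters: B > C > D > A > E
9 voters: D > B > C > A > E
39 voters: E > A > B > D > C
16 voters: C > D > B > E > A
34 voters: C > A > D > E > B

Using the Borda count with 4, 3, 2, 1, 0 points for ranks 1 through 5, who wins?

A

D: 21·0 + 18·2 + 9·4 + 39·1 + 16·3 + 34·2 = 227
E: 21·4 + 18·0 + 9·0 + 39·4 + 16·1 + 34·1 = 290
B: 21·2 + 18·4 + 9·3 + 39·2 + 16·2 + 34·0 = 251
C: 21·1 + 18·3 + 9·2 + 39·0 + 16·4 + 34·4 = 293
A: 21·3 + 18·1 + 9·1 + 39·3 + 16·0 + 34·3 = 309
A has the highest Borda score (309).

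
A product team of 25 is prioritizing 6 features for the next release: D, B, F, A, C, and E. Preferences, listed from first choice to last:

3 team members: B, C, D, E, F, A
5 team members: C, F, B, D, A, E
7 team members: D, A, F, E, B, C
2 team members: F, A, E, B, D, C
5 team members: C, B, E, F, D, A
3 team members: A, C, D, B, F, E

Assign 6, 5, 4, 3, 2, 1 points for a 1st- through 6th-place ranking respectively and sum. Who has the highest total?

D: 3·4 + 5·3 + 7·6 + 2·2 + 5·2 + 3·4 = 95
B: 3·6 + 5·4 + 7·2 + 2·3 + 5·5 + 3·3 = 92
F: 3·2 + 5·5 + 7·4 + 2·6 + 5·3 + 3·2 = 92
A: 3·1 + 5·2 + 7·5 + 2·5 + 5·1 + 3·6 = 81
C: 3·5 + 5·6 + 7·1 + 2·1 + 5·6 + 3·5 = 99
E: 3·3 + 5·1 + 7·3 + 2·4 + 5·4 + 3·1 = 66
C has the highest Borda score (99).

C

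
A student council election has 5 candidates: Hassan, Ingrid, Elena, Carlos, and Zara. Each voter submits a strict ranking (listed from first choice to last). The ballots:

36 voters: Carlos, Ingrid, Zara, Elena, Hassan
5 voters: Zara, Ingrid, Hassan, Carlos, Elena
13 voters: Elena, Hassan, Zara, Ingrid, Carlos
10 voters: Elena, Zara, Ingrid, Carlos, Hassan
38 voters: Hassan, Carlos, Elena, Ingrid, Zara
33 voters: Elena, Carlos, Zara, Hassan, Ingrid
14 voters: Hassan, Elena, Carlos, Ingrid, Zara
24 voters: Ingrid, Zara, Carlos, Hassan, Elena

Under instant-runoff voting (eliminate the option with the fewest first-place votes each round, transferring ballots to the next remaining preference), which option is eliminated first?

Zara

Round 1: Hassan 52, Ingrid 24, Elena 56, Carlos 36, Zara 5. Eliminate Zara.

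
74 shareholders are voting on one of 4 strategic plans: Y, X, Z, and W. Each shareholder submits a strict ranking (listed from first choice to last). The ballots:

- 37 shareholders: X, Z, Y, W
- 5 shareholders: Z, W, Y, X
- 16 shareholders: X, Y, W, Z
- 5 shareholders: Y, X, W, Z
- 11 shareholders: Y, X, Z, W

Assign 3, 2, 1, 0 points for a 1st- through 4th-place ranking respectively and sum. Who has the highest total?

Y: 37·1 + 5·1 + 16·2 + 5·3 + 11·3 = 122
X: 37·3 + 5·0 + 16·3 + 5·2 + 11·2 = 191
Z: 37·2 + 5·3 + 16·0 + 5·0 + 11·1 = 100
W: 37·0 + 5·2 + 16·1 + 5·1 + 11·0 = 31
X has the highest Borda score (191).

X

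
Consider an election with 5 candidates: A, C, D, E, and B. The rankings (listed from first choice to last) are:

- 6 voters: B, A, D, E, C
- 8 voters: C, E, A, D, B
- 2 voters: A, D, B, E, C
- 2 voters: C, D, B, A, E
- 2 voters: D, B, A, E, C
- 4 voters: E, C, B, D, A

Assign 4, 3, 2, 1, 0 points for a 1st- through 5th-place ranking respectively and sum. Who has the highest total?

C

A: 6·3 + 8·2 + 2·4 + 2·1 + 2·2 + 4·0 = 48
C: 6·0 + 8·4 + 2·0 + 2·4 + 2·0 + 4·3 = 52
D: 6·2 + 8·1 + 2·3 + 2·3 + 2·4 + 4·1 = 44
E: 6·1 + 8·3 + 2·1 + 2·0 + 2·1 + 4·4 = 50
B: 6·4 + 8·0 + 2·2 + 2·2 + 2·3 + 4·2 = 46
C has the highest Borda score (52).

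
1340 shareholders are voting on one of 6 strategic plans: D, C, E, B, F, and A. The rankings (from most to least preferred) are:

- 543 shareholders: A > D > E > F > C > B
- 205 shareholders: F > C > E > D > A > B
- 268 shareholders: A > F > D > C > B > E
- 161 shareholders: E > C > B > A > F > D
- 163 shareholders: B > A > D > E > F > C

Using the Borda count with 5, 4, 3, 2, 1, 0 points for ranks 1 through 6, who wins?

A

D: 543·4 + 205·2 + 268·3 + 161·0 + 163·3 = 3875
C: 543·1 + 205·4 + 268·2 + 161·4 + 163·0 = 2543
E: 543·3 + 205·3 + 268·0 + 161·5 + 163·2 = 3375
B: 543·0 + 205·0 + 268·1 + 161·3 + 163·5 = 1566
F: 543·2 + 205·5 + 268·4 + 161·1 + 163·1 = 3507
A: 543·5 + 205·1 + 268·5 + 161·2 + 163·4 = 5234
A has the highest Borda score (5234).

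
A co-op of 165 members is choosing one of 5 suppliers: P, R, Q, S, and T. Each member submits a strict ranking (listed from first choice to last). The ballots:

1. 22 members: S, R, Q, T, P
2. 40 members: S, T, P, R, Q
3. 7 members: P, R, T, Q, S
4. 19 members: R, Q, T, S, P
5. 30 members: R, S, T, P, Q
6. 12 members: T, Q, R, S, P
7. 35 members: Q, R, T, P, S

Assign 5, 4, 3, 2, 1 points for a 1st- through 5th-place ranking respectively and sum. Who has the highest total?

P: 22·1 + 40·3 + 7·5 + 19·1 + 30·2 + 12·1 + 35·2 = 338
R: 22·4 + 40·2 + 7·4 + 19·5 + 30·5 + 12·3 + 35·4 = 617
Q: 22·3 + 40·1 + 7·2 + 19·4 + 30·1 + 12·4 + 35·5 = 449
S: 22·5 + 40·5 + 7·1 + 19·2 + 30·4 + 12·2 + 35·1 = 534
T: 22·2 + 40·4 + 7·3 + 19·3 + 30·3 + 12·5 + 35·3 = 537
R has the highest Borda score (617).

R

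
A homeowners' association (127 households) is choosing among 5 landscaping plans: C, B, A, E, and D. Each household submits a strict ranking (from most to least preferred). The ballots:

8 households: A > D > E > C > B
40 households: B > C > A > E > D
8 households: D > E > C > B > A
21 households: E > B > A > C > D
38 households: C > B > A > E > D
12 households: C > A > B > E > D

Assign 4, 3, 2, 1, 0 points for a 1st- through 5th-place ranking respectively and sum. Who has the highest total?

C: 8·1 + 40·3 + 8·2 + 21·1 + 38·4 + 12·4 = 365
B: 8·0 + 40·4 + 8·1 + 21·3 + 38·3 + 12·2 = 369
A: 8·4 + 40·2 + 8·0 + 21·2 + 38·2 + 12·3 = 266
E: 8·2 + 40·1 + 8·3 + 21·4 + 38·1 + 12·1 = 214
D: 8·3 + 40·0 + 8·4 + 21·0 + 38·0 + 12·0 = 56
B has the highest Borda score (369).

B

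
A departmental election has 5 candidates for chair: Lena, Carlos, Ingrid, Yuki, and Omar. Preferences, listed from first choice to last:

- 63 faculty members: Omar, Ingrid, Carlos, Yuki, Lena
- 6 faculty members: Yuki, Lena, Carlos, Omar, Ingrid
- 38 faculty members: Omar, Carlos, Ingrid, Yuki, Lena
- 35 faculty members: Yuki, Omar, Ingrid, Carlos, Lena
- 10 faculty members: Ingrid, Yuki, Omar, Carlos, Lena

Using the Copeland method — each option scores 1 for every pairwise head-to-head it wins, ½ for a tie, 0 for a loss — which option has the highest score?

Omar

Lena: loses to Carlos, Ingrid, Yuki, and Omar → score 0.
Carlos: beats Lena and Yuki; loses to Ingrid and Omar → score 2.
Ingrid: beats Lena, Carlos, and Yuki; loses to Omar → score 3.
Yuki: beats Lena; loses to Carlos, Ingrid, and Omar → score 1.
Omar: beats Lena, Carlos, Ingrid, and Yuki → score 4.
Omar has the best pairwise record.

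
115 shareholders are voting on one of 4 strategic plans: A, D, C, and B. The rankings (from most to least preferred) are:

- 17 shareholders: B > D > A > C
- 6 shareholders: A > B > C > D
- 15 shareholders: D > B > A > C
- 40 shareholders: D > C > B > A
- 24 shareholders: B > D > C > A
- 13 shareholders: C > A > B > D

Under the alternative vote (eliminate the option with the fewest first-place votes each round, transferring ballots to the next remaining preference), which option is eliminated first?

A

Round 1: A 6, D 55, C 13, B 41. Eliminate A.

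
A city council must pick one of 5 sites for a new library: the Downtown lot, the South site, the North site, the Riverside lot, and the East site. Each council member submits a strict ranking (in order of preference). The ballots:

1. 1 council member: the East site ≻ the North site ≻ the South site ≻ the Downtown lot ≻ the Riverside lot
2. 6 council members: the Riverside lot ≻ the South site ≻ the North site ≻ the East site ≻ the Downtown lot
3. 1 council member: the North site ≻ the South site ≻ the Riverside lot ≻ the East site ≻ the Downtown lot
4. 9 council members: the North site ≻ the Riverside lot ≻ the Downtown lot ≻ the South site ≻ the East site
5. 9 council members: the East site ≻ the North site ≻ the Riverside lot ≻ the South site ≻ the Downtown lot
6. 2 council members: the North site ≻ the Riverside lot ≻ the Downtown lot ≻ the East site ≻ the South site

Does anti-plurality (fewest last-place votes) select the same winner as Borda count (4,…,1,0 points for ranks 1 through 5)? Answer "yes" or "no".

Anti-plurality — last-place votes: the Downtown lot 16, the South site 2, the North site 0, the Riverside lot 1, the East site 9. Winner: the North site.
Borda — scores: the Downtown lot 23, the South site 41, the North site 90, the Riverside lot 77, the East site 49. Winner: the North site.
The two methods agree.

yes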